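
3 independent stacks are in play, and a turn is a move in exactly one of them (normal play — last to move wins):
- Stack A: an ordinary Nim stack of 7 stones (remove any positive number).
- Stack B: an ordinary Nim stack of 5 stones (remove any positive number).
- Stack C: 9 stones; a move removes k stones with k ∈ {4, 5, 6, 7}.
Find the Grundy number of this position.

0

Stack A is a plain Nim stack of size 7, so its Grundy value is 7.
Stack B is a plain Nim stack of size 5, so its Grundy value is 5.
Build the Grundy sequence for stack C with g(k) = mex{g(k−s) : s ∈ {4, 5, 6, 7}, s ≤ k}:
g(0) = mex{} = 0
g(1) = mex{} = 0
g(2) = mex{} = 0
g(3) = mex{} = 0
g(4) = mex{0} = 1
g(5) = mex{0} = 1
g(6) = mex{0} = 1
g(7) = mex{0} = 1
g(8) = mex{0,1} = 2
g(9) = mex{0,1} = 2
So g(9) = 2.
By the Sprague-Grundy theorem, the Grundy value of a sum of independent games is the XOR of the component values.
Combined value = 7 XOR 5 XOR 2 = 0.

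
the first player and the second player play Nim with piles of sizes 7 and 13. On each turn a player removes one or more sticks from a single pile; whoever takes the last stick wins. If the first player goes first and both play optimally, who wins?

the first player wins

Compute the nim-sum pairwise:
7 ⊕ 13 = 10
The nim-sum is 10 ≠ 0, so this is an N-position: the player to move can win; the first player has a winning move.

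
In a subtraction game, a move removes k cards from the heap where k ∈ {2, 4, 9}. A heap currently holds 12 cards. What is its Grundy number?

Compute g(0), g(1), … for moves {2, 4, 9}:
g(0) = mex{} = 0
g(1) = mex{} = 0
g(2) = mex{0} = 1
g(3) = mex{0} = 1
g(4) = mex{0,1} = 2
g(5) = mex{0,1} = 2
g(6) = mex{1,2} = 0
g(7) = mex{1,2} = 0
g(8) = mex{0,2} = 1
g(9) = mex{0,2} = 1
g(10) = mex{0,1} = 2
g(11) = mex{0,1} = 2
g(12) = mex{1,2} = 0
So g(12) = 0.

0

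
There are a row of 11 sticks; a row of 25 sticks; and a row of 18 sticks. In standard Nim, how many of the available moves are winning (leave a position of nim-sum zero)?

Compute the nim-sum pairwise:
11 ⊕ 25 = 18
18 ⊕ 18 = 0
The nim-sum is already 0, so every move leaves a nonzero nim-sum — there are no winning moves.

0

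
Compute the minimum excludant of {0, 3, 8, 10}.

1

0 is in the set but 1 is not, so the mex is 1.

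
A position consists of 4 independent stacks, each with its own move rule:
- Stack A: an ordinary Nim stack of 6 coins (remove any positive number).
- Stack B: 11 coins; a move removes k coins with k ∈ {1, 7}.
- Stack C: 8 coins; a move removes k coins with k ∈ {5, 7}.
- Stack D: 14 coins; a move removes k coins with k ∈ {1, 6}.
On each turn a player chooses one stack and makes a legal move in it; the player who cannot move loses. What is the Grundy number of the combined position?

6

Stack A is a plain Nim stack of size 6, so its Grundy value is 6.
Build the Grundy sequence for stack B with g(k) = mex{g(k−s) : s ∈ {1, 7}, s ≤ k}:
g(0) = mex{} = 0
g(1) = mex{0} = 1
g(2) = mex{1} = 0
g(3) = mex{0} = 1
g(4) = mex{1} = 0
g(5) = mex{0} = 1
g(6) = mex{1} = 0
g(7) = mex{0} = 1
g(8) = mex{1} = 0
g(9) = mex{0} = 1
g(10) = mex{1} = 0
g(11) = mex{0} = 1
So g(11) = 1.
Build the Grundy sequence for stack C with g(k) = mex{g(k−s) : s ∈ {5, 7}, s ≤ k}:
k:     0  1  2  3  4  5  6  7  8
g(k):  0  0  0  0  0  1  1  1  1
So g(8) = 1.
Grundy values for stack D (subtraction set {1, 6}):
k:     0  1  2  3  4  5  6  7  8  9 10 11 12 13 14
g(k):  0  1  0  1  0  1  2  0  1  0  1  0  1  2  0
So g(14) = 0.
The value of a disjunctive sum is the nim-sum of the parts.
Combined value = 6 ⊕ 1 ⊕ 1 ⊕ 0 = 6.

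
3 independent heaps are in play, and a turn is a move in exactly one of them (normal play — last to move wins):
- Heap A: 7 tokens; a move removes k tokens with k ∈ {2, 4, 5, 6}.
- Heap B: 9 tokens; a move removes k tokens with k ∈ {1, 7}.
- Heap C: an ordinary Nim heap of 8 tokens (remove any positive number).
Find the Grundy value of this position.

10

Build the Grundy sequence for heap A with g(k) = mex{g(k−s) : s ∈ {2, 4, 5, 6}, s ≤ k}:
k:     0  1  2  3  4  5  6  7
g(k):  0  0  1  1  2  2  3  3
So g(7) = 3.
Grundy values for heap B (subtraction set {1, 7}):
g(0) = mex{} = 0
g(1) = mex{0} = 1
g(2) = mex{1} = 0
g(3) = mex{0} = 1
g(4) = mex{1} = 0
g(5) = mex{0} = 1
g(6) = mex{1} = 0
g(7) = mex{0} = 1
g(8) = mex{1} = 0
g(9) = mex{0} = 1
So g(9) = 1.
Heap C is a plain Nim heap of size 8, so its Grundy value is 8.
The value of a disjunctive sum is the nim-sum of the parts.
Combined value = 3 XOR 1 XOR 8 = 10.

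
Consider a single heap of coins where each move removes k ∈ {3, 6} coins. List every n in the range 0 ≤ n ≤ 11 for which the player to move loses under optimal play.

0, 1, 2, 9, 10, 11

Grundy values for subtraction set {3, 6}:
g(0) = mex{} = 0
g(1) = mex{} = 0
g(2) = mex{} = 0
g(3) = mex{0} = 1
g(4) = mex{0} = 1
g(5) = mex{0} = 1
g(6) = mex{0,1} = 2
g(7) = mex{0,1} = 2
g(8) = mex{0,1} = 2
g(9) = mex{1,2} = 0
g(10) = mex{1,2} = 0
g(11) = mex{1,2} = 0
The P-positions (g = 0) in 0..11 are 0, 1, 2, 9, 10, 11.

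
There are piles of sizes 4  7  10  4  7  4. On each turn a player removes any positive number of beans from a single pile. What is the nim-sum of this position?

14

Nim-sum: 4 XOR 7 XOR 10 XOR 4 XOR 7 XOR 4 = 14.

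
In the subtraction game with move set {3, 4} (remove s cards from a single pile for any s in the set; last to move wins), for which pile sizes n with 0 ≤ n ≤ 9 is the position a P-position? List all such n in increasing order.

0, 1, 2, 7, 8, 9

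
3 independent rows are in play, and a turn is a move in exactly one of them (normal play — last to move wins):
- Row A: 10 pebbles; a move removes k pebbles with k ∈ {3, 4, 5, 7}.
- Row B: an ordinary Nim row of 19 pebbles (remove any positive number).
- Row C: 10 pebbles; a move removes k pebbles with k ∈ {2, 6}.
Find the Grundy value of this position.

18

For row A, compute g(0), g(1), … with moves {3, 4, 5, 7}:
g(0) = mex{} = 0
g(1) = mex{} = 0
g(2) = mex{} = 0
g(3) = mex{0} = 1
g(4) = mex{0} = 1
g(5) = mex{0} = 1
g(6) = mex{0,1} = 2
g(7) = mex{0,1} = 2
g(8) = mex{0,1} = 2
g(9) = mex{0,1,2} = 3
g(10) = mex{1,2} = 0
So g(10) = 0.
Row B is a plain Nim row of size 19, so its Grundy value is 19.
Build the Grundy sequence for row C with g(k) = mex{g(k−s) : s ∈ {2, 6}, s ≤ k}:
k:     0  1  2  3  4  5  6  7  8  9 10
g(k):  0  0  1  1  0  0  1  1  0  0  1
So g(10) = 1.
The value of a disjunctive sum is the nim-sum of the parts.
Combined value = 0 XOR 19 XOR 1 = 18.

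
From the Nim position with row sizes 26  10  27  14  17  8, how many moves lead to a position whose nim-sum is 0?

Write each in binary and XOR column by column:
  11010  (26)
  01010  (10)
  11011  (27)
  01110  (14)
  10001  (17)
  01000  (8)
  -----
  11100  (28)
The overall nim-sum is X = 28. A row of size p has a winning move iff p XOR X < p (reduce it to p XOR X).
  26: 26 XOR 28 = 6 < 26 — winning move (to 6).
  10: 10 XOR 28 = 22 ≥ 10 — no move.
  27: 27 XOR 28 = 7 < 27 — winning move (to 7).
  14: 14 XOR 28 = 18 ≥ 14 — no move.
  17: 17 XOR 28 = 13 < 17 — winning move (to 13).
  8: 8 XOR 28 = 20 ≥ 8 — no move.
That gives 3 winning moves.

3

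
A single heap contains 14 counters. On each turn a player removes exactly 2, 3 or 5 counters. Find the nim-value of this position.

0

Compute g(0), g(1), … for moves {2, 3, 5}:
g(0) = mex{} = 0
g(1) = mex{} = 0
g(2) = mex{0} = 1
g(3) = mex{0} = 1
g(4) = mex{0,1} = 2
g(5) = mex{0,1} = 2
g(6) = mex{0,1,2} = 3
g(7) = mex{1,2} = 0
g(8) = mex{1,2,3} = 0
g(9) = mex{0,2,3} = 1
g(10) = mex{0,2} = 1
g(11) = mex{0,1,3} = 2
g(12) = mex{0,1} = 2
g(13) = mex{0,1,2} = 3
g(14) = mex{1,2} = 0
So g(14) = 0.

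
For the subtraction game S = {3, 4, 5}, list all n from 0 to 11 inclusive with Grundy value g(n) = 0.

0, 1, 2, 8, 9, 10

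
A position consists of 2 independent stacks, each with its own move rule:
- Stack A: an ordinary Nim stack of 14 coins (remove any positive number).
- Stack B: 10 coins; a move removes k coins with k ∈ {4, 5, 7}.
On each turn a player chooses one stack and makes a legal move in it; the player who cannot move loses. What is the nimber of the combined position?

Stack A is a plain Nim stack of size 14, so its Grundy value is 14.
For stack B, compute g(0), g(1), … with moves {4, 5, 7}:
g(0) = mex{} = 0
g(1) = mex{} = 0
g(2) = mex{} = 0
g(3) = mex{} = 0
g(4) = mex{0} = 1
g(5) = mex{0} = 1
g(6) = mex{0} = 1
g(7) = mex{0} = 1
g(8) = mex{0,1} = 2
g(9) = mex{0,1} = 2
g(10) = mex{0,1} = 2
So g(10) = 2.
The value of a disjunctive sum is the nim-sum of the parts.
Combined value = 14 ⊕ 2 = 12.

12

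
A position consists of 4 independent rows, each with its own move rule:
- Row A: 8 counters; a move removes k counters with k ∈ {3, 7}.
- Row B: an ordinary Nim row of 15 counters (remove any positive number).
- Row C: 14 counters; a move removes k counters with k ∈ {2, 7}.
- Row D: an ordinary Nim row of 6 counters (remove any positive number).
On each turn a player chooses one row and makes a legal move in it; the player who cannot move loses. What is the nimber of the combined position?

11

Build the Grundy sequence for row A with g(k) = mex{g(k−s) : s ∈ {3, 7}, s ≤ k}:
k:     0  1  2  3  4  5  6  7  8
g(k):  0  0  0  1  1  1  0  2  2
So g(8) = 2.
Row B is a plain Nim row of size 15, so its Grundy value is 15.
Build the Grundy sequence for row C with g(k) = mex{g(k−s) : s ∈ {2, 7}, s ≤ k}:
g(0) = mex{} = 0
g(1) = mex{} = 0
g(2) = mex{0} = 1
g(3) = mex{0} = 1
g(4) = mex{1} = 0
g(5) = mex{1} = 0
g(6) = mex{0} = 1
g(7) = mex{0} = 1
g(8) = mex{0,1} = 2
g(9) = mex{1} = 0
g(10) = mex{1,2} = 0
g(11) = mex{0} = 1
g(12) = mex{0} = 1
g(13) = mex{1} = 0
g(14) = mex{1} = 0
So g(14) = 0.
Row D is a plain Nim row of size 6, so its Grundy value is 6.
The value of a disjunctive sum is the nim-sum of the parts.
Combined value = 2 XOR 15 XOR 0 XOR 6 = 11.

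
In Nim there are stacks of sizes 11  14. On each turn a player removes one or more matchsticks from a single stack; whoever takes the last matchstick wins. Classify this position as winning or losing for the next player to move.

Compute the nim-sum pairwise:
11 ^ 14 = 5
The nim-sum is 5 ≠ 0, so this is an N-position: the player to move can win.

Winning position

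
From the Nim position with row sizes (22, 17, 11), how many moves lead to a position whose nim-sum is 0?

1

Compute the nim-sum pairwise:
22 ^ 17 = 7
7 ^ 11 = 12
The overall nim-sum is X = 12. A row of size p has a winning move iff p XOR X < p (reduce it to p XOR X).
  22: 22 XOR 12 = 26 ≥ 22 — no move.
  17: 17 XOR 12 = 29 ≥ 17 — no move.
  11: 11 XOR 12 = 7 < 11 — winning move (to 7).
That gives 1 winning move.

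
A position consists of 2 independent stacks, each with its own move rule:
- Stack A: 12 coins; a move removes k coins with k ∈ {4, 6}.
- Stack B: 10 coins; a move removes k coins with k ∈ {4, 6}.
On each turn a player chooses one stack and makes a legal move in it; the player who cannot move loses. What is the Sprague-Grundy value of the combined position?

0

Grundy values for stack A (subtraction set {4, 6}):
k:     0  1  2  3  4  5  6  7  8  9 10 11 12
g(k):  0  0  0  0  1  1  1  1  2  2  0  0  0
So g(12) = 0.
Build the Grundy sequence for stack B with g(k) = mex{g(k−s) : s ∈ {4, 6}, s ≤ k}:
k:     0  1  2  3  4  5  6  7  8  9 10
g(k):  0  0  0  0  1  1  1  1  2  2  0
So g(10) = 0.
By the Sprague-Grundy theorem, the Grundy value of a sum of independent games is the XOR of the component values.
Combined value = 0 ⊕ 0 = 0.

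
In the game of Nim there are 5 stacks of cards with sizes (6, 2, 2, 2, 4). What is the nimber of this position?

0

Nim-sum: 6 ^ 2 ^ 2 ^ 2 ^ 4 = 0.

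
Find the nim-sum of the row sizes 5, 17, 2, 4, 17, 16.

Bitwise XOR of the heap sizes:
  00101  (5)
  10001  (17)
  00010  (2)
  00100  (4)
  10001  (17)
  10000  (16)
  -----
  10011  (19)

19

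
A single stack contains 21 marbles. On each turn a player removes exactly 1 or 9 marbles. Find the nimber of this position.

1

Build the Grundy sequence with g(k) = mex{g(k−s) : s ∈ {1, 9}, s ≤ k}:
k:     0  1  2  3  4  5  6  7  8  9 10 11 12 13 14 15 16 17 18 19 20 21
g(k):  0  1  0  1  0  1  0  1  0  1  0  1  0  1  0  1  0  1  0  1  0  1
So g(21) = 1.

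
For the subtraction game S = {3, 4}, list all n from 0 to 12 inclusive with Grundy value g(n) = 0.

Build the Grundy sequence with g(k) = mex{g(k−s) : s ∈ {3, 4}, s ≤ k}:
g(0) = mex{} = 0
g(1) = mex{} = 0
g(2) = mex{} = 0
g(3) = mex{0} = 1
g(4) = mex{0} = 1
g(5) = mex{0} = 1
g(6) = mex{0,1} = 2
g(7) = mex{1} = 0
g(8) = mex{1} = 0
g(9) = mex{1,2} = 0
g(10) = mex{0,2} = 1
g(11) = mex{0} = 1
g(12) = mex{0} = 1
The P-positions (g = 0) in 0..12 are 0, 1, 2, 7, 8, 9.

0, 1, 2, 7, 8, 9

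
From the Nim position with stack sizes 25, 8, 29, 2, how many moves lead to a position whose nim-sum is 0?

3

Bitwise XOR of the heap sizes:
  11001  (25)
  01000  (8)
  11101  (29)
  00010  (2)
  -----
  01110  (14)
The overall nim-sum is X = 14. A stack of size p has a winning move iff p XOR X < p (reduce it to p XOR X).
  25: 25 XOR 14 = 23 < 25 — winning move (to 23).
  8: 8 XOR 14 = 6 < 8 — winning move (to 6).
  29: 29 XOR 14 = 19 < 29 — winning move (to 19).
  2: 2 XOR 14 = 12 ≥ 2 — no move.
That gives 3 winning moves.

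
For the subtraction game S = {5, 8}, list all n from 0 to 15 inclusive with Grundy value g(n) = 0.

Grundy values for subtraction set {5, 8}:
k:     0  1  2  3  4  5  6  7  8  9 10 11 12 13 14 15
g(k):  0  0  0  0  0  1  1  1  1  1  2  2  2  0  0  0
The P-positions (g = 0) in 0..15 are 0, 1, 2, 3, 4, 13, 14, 15.

0, 1, 2, 3, 4, 13, 14, 15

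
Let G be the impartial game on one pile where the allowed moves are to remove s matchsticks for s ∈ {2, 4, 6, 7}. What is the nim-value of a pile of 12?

Compute g(0), g(1), … for moves {2, 4, 6, 7}:
g(0) = mex{} = 0
g(1) = mex{} = 0
g(2) = mex{0} = 1
g(3) = mex{0} = 1
g(4) = mex{0,1} = 2
g(5) = mex{0,1} = 2
g(6) = mex{0,1,2} = 3
g(7) = mex{0,1,2} = 3
g(8) = mex{0,1,2,3} = 4
g(9) = mex{1,2,3} = 0
g(10) = mex{1,2,3,4} = 0
g(11) = mex{0,2,3} = 1
g(12) = mex{0,2,3,4} = 1
So g(12) = 1.

1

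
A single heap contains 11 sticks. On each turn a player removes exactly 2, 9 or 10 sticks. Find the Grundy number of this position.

Compute g(0), g(1), … for moves {2, 9, 10}:
g(0) = mex{} = 0
g(1) = mex{} = 0
g(2) = mex{0} = 1
g(3) = mex{0} = 1
g(4) = mex{1} = 0
g(5) = mex{1} = 0
g(6) = mex{0} = 1
g(7) = mex{0} = 1
g(8) = mex{1} = 0
g(9) = mex{0,1} = 2
g(10) = mex{0} = 1
g(11) = mex{0,1,2} = 3
So g(11) = 3.

3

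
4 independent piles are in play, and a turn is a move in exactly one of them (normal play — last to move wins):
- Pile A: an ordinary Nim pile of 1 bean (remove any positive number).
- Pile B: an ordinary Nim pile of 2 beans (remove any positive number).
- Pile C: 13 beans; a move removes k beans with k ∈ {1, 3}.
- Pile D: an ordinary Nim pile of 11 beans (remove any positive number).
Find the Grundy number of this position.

9

Pile A is a plain Nim pile of size 1, so its Grundy value is 1.
Pile B is a plain Nim pile of size 2, so its Grundy value is 2.
For pile C, compute g(0), g(1), … with moves {1, 3}:
g(0) = mex{} = 0
g(1) = mex{0} = 1
g(2) = mex{1} = 0
g(3) = mex{0} = 1
g(4) = mex{1} = 0
g(5) = mex{0} = 1
g(6) = mex{1} = 0
g(7) = mex{0} = 1
g(8) = mex{1} = 0
g(9) = mex{0} = 1
g(10) = mex{1} = 0
g(11) = mex{0} = 1
g(12) = mex{1} = 0
g(13) = mex{0} = 1
So g(13) = 1.
Pile D is a plain Nim pile of size 11, so its Grundy value is 11.
The value of a disjunctive sum is the nim-sum of the parts.
Combined value = 1 ⊕ 2 ⊕ 1 ⊕ 11 = 9.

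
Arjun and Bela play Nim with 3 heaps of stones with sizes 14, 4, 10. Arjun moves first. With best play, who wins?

Bela wins

In binary:
  1110  (14)
  0100  (4)
  1010  (10)
  ----
  0000  (0)
The nim-sum is 0, so this is a P-position: the player to move is in a losing position under optimal play; Arjun is about to move from it and so loses — Bela wins.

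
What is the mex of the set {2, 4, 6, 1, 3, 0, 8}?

5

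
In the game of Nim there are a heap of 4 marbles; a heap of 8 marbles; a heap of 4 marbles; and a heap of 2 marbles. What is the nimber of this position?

10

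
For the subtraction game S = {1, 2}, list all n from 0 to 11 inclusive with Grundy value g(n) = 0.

0, 3, 6, 9

Grundy values for subtraction set {1, 2}:
g(0) = mex{} = 0
g(1) = mex{0} = 1
g(2) = mex{0,1} = 2
g(3) = mex{1,2} = 0
g(4) = mex{0,2} = 1
g(5) = mex{0,1} = 2
g(6) = mex{1,2} = 0
g(7) = mex{0,2} = 1
g(8) = mex{0,1} = 2
g(9) = mex{1,2} = 0
g(10) = mex{0,2} = 1
g(11) = mex{0,1} = 2
The P-positions (g = 0) in 0..11 are 0, 3, 6, 9.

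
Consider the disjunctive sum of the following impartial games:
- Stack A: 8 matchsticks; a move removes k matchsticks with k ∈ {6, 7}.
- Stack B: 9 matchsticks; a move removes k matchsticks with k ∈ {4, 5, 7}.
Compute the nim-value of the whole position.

For stack A, compute g(0), g(1), … with moves {6, 7}:
k:     0  1  2  3  4  5  6  7  8
g(k):  0  0  0  0  0  0  1  1  1
So g(8) = 1.
For stack B, compute g(0), g(1), … with moves {4, 5, 7}:
k:     0  1  2  3  4  5  6  7  8  9
g(k):  0  0  0  0  1  1  1  1  2  2
So g(9) = 2.
The value of a disjunctive sum is the nim-sum of the parts.
Combined value = 1 XOR 2 = 3.

3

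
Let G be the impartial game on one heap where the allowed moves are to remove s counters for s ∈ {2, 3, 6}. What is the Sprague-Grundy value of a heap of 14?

0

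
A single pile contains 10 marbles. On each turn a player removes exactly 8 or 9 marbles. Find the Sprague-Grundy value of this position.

1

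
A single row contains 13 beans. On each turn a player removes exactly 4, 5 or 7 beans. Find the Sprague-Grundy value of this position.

Build the Grundy sequence with g(k) = mex{g(k−s) : s ∈ {4, 5, 7}, s ≤ k}:
k:     0  1  2  3  4  5  6  7  8  9 10 11 12 13
g(k):  0  0  0  0  1  1  1  1  2  2  2  0  0  0
So g(13) = 0.

0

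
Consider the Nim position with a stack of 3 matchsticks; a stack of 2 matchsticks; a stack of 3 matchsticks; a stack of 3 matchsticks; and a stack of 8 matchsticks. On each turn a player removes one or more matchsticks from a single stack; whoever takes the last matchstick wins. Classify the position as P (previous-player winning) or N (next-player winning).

N-position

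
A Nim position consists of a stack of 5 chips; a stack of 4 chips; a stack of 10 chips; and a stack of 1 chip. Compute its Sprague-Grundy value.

Write each in binary and XOR column by column:
  0101  (5)
  0100  (4)
  1010  (10)
  0001  (1)
  ----
  1010  (10)

10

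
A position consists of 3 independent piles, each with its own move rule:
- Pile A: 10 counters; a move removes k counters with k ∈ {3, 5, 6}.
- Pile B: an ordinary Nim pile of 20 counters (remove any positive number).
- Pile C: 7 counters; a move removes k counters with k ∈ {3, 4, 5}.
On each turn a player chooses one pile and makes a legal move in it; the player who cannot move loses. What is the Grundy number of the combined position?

22

For pile A, compute g(0), g(1), … with moves {3, 5, 6}:
k:     0  1  2  3  4  5  6  7  8  9 10
g(k):  0  0  0  1  1  1  2  2  2  0  0
So g(10) = 0.
Pile B is a plain Nim pile of size 20, so its Grundy value is 20.
Build the Grundy sequence for pile C with g(k) = mex{g(k−s) : s ∈ {3, 4, 5}, s ≤ k}:
k:     0  1  2  3  4  5  6  7
g(k):  0  0  0  1  1  1  2  2
So g(7) = 2.
The value of a disjunctive sum is the nim-sum of the parts.
Combined value = 0 ⊕ 20 ⊕ 2 = 22.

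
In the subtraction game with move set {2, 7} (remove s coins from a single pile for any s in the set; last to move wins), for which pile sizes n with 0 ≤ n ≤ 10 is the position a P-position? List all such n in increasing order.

Build the Grundy sequence with g(k) = mex{g(k−s) : s ∈ {2, 7}, s ≤ k}:
g(0) = mex{} = 0
g(1) = mex{} = 0
g(2) = mex{0} = 1
g(3) = mex{0} = 1
g(4) = mex{1} = 0
g(5) = mex{1} = 0
g(6) = mex{0} = 1
g(7) = mex{0} = 1
g(8) = mex{0,1} = 2
g(9) = mex{1} = 0
g(10) = mex{1,2} = 0
The P-positions (g = 0) in 0..10 are 0, 1, 4, 5, 9, 10.

0, 1, 4, 5, 9, 10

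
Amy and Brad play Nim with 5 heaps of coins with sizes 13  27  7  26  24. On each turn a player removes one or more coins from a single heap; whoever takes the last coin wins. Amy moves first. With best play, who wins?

Write each in binary and XOR column by column:
  01101  (13)
  11011  (27)
  00111  (7)
  11010  (26)
  11000  (24)
  -----
  10011  (19)
The nim-sum is 19 ≠ 0, so this is an N-position: the player to move can win; Amy has a winning move.

Amy wins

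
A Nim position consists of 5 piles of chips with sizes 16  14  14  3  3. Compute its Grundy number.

Compute the nim-sum pairwise:
16 XOR 14 = 30
30 XOR 14 = 16
16 XOR 3 = 19
19 XOR 3 = 16

16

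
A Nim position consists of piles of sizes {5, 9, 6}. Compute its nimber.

10

Nim-sum: 5 ⊕ 9 ⊕ 6 = 10.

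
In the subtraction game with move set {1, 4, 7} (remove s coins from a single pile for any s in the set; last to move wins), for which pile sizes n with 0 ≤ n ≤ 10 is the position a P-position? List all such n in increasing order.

0, 2, 5, 8, 10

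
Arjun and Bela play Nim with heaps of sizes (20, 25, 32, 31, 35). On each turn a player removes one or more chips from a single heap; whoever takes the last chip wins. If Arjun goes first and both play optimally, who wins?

Write each in binary and XOR column by column:
  010100  (20)
  011001  (25)
  100000  (32)
  011111  (31)
  100011  (35)
  ------
  010001  (17)
The nim-sum is 17 ≠ 0, so this is an N-position: the player to move can win; Arjun has a winning move.

Arjun wins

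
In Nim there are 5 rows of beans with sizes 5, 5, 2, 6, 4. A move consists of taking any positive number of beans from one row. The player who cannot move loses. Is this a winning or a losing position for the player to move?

Losing position

Write each in binary and XOR column by column:
  101  (5)
  101  (5)
  010  (2)
  110  (6)
  100  (4)
  ---
  000  (0)
The nim-sum is 0, so this is a P-position: the player to move is in a losing position under optimal play.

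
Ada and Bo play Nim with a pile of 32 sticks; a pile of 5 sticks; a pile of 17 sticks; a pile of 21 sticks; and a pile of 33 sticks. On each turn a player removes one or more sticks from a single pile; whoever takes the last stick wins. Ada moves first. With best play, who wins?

Write each in binary and XOR column by column:
  100000  (32)
  000101  (5)
  010001  (17)
  010101  (21)
  100001  (33)
  ------
  000000  (0)
The nim-sum is 0, so this is a P-position: the player to move is in a losing position under optimal play; Ada is about to move from it and so loses — Bo wins.

Bo wins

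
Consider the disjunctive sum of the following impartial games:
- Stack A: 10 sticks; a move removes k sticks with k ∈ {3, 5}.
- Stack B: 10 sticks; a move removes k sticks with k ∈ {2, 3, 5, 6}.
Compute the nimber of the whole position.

Grundy values for stack A (subtraction set {3, 5}):
k:     0  1  2  3  4  5  6  7  8  9 10
g(k):  0  0  0  1  1  1  2  2  0  0  0
So g(10) = 0.
For stack B, compute g(0), g(1), … with moves {2, 3, 5, 6}:
k:     0  1  2  3  4  5  6  7  8  9 10
g(k):  0  0  1  1  2  2  3  3  0  0  1
So g(10) = 1.
By the Sprague-Grundy theorem, the Grundy value of a sum of independent games is the XOR of the component values.
Combined value = 0 ⊕ 1 = 1.

1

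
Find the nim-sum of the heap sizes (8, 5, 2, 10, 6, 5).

Compute the nim-sum pairwise:
8 ⊕ 5 = 13
13 ⊕ 2 = 15
15 ⊕ 10 = 5
5 ⊕ 6 = 3
3 ⊕ 5 = 6

6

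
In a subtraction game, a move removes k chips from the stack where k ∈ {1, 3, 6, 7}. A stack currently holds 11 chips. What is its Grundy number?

Compute g(0), g(1), … for moves {1, 3, 6, 7}:
k:     0  1  2  3  4  5  6  7  8  9 10 11
g(k):  0  1  0  1  0  1  2  3  2  3  2  3
So g(11) = 3.

3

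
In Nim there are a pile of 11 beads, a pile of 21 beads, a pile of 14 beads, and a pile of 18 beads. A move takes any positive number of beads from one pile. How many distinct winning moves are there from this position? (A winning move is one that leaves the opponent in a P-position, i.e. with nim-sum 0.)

Compute the nim-sum pairwise:
11 ^ 21 = 30
30 ^ 14 = 16
16 ^ 18 = 2
The overall nim-sum is X = 2. A pile of size p has a winning move iff p XOR X < p (reduce it to p XOR X).
  11: 11 XOR 2 = 9 < 11 — winning move (to 9).
  21: 21 XOR 2 = 23 ≥ 21 — no move.
  14: 14 XOR 2 = 12 < 14 — winning move (to 12).
  18: 18 XOR 2 = 16 < 18 — winning move (to 16).
That gives 3 winning moves.

3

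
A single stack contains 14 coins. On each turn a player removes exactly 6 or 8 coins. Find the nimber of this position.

0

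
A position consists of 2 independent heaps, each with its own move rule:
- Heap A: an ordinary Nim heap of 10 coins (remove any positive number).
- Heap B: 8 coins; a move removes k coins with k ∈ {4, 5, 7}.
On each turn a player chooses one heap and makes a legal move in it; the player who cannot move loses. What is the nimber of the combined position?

8

Heap A is a plain Nim heap of size 10, so its Grundy value is 10.
Grundy values for heap B (subtraction set {4, 5, 7}):
g(0) = mex{} = 0
g(1) = mex{} = 0
g(2) = mex{} = 0
g(3) = mex{} = 0
g(4) = mex{0} = 1
g(5) = mex{0} = 1
g(6) = mex{0} = 1
g(7) = mex{0} = 1
g(8) = mex{0,1} = 2
So g(8) = 2.
By the Sprague-Grundy theorem, the Grundy value of a sum of independent games is the XOR of the component values.
Combined value = 10 XOR 2 = 8.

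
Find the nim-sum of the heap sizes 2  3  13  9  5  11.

11

Write each in binary and XOR column by column:
  0010  (2)
  0011  (3)
  1101  (13)
  1001  (9)
  0101  (5)
  1011  (11)
  ----
  1011  (11)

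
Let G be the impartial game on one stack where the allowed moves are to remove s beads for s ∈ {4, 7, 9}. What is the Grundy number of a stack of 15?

Build the Grundy sequence with g(k) = mex{g(k−s) : s ∈ {4, 7, 9}, s ≤ k}:
k:     0  1  2  3  4  5  6  7  8  9 10 11 12 13 14 15
g(k):  0  0  0  0  1  1  1  1  2  2  2  2  3  0  0  0
So g(15) = 0.

0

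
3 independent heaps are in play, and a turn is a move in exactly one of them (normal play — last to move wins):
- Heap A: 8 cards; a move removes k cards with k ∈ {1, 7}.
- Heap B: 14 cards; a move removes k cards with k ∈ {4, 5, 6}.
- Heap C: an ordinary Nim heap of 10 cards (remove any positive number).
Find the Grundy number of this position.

11

Build the Grundy sequence for heap A with g(k) = mex{g(k−s) : s ∈ {1, 7}, s ≤ k}:
g(0) = mex{} = 0
g(1) = mex{0} = 1
g(2) = mex{1} = 0
g(3) = mex{0} = 1
g(4) = mex{1} = 0
g(5) = mex{0} = 1
g(6) = mex{1} = 0
g(7) = mex{0} = 1
g(8) = mex{1} = 0
So g(8) = 0.
For heap B, compute g(0), g(1), … with moves {4, 5, 6}:
k:     0  1  2  3  4  5  6  7  8  9 10 11 12 13 14
g(k):  0  0  0  0  1  1  1  1  2  2  0  0  0  0  1
So g(14) = 1.
Heap C is a plain Nim heap of size 10, so its Grundy value is 10.
The value of a disjunctive sum is the nim-sum of the parts.
Combined value = 0 XOR 1 XOR 10 = 11.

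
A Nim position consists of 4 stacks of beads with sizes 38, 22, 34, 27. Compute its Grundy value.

9

Compute the nim-sum pairwise:
38 ⊕ 22 = 48
48 ⊕ 34 = 18
18 ⊕ 27 = 9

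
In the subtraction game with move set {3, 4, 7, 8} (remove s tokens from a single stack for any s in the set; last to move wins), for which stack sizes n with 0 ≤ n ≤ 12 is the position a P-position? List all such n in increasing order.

0, 1, 2, 11, 12

Grundy values for subtraction set {3, 4, 7, 8}:
g(0) = mex{} = 0
g(1) = mex{} = 0
g(2) = mex{} = 0
g(3) = mex{0} = 1
g(4) = mex{0} = 1
g(5) = mex{0} = 1
g(6) = mex{0,1} = 2
g(7) = mex{0,1} = 2
g(8) = mex{0,1} = 2
g(9) = mex{0,1,2} = 3
g(10) = mex{0,1,2} = 3
g(11) = mex{1,2} = 0
g(12) = mex{1,2,3} = 0
The P-positions (g = 0) in 0..12 are 0, 1, 2, 11, 12.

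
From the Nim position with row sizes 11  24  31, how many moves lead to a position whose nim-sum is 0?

Compute the nim-sum pairwise:
11 ⊕ 24 = 19
19 ⊕ 31 = 12
The overall nim-sum is X = 12. A row of size p has a winning move iff p XOR X < p (reduce it to p XOR X).
  11: 11 XOR 12 = 7 < 11 — winning move (to 7).
  24: 24 XOR 12 = 20 < 24 — winning move (to 20).
  31: 31 XOR 12 = 19 < 31 — winning move (to 19).
That gives 3 winning moves.

3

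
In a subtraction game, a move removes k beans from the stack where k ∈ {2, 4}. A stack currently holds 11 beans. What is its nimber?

Compute g(0), g(1), … for moves {2, 4}:
g(0) = mex{} = 0
g(1) = mex{} = 0
g(2) = mex{0} = 1
g(3) = mex{0} = 1
g(4) = mex{0,1} = 2
g(5) = mex{0,1} = 2
g(6) = mex{1,2} = 0
g(7) = mex{1,2} = 0
g(8) = mex{0,2} = 1
g(9) = mex{0,2} = 1
g(10) = mex{0,1} = 2
g(11) = mex{0,1} = 2
So g(11) = 2.

2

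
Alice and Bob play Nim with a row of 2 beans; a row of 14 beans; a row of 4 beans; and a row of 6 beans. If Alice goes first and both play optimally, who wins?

Compute the nim-sum pairwise:
2 XOR 14 = 12
12 XOR 4 = 8
8 XOR 6 = 14
The nim-sum is 14 ≠ 0, so this is an N-position: the player to move can win; Alice has a winning move.

Alice wins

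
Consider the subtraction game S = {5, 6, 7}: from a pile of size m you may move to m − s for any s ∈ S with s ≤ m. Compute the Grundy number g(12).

0

Compute g(0), g(1), … for moves {5, 6, 7}:
k:     0  1  2  3  4  5  6  7  8  9 10 11 12
g(k):  0  0  0  0  0  1  1  1  1  1  2  2  0
So g(12) = 0.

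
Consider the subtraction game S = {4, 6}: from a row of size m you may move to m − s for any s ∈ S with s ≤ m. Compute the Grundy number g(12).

Grundy values for subtraction set {4, 6}:
k:     0  1  2  3  4  5  6  7  8  9 10 11 12
g(k):  0  0  0  0  1  1  1  1  2  2  0  0  0
So g(12) = 0.

0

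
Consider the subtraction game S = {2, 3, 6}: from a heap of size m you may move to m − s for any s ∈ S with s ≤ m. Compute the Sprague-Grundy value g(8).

Grundy values for subtraction set {2, 3, 6}:
k:     0  1  2  3  4  5  6  7  8
g(k):  0  0  1  1  2  0  3  1  2
So g(8) = 2.

2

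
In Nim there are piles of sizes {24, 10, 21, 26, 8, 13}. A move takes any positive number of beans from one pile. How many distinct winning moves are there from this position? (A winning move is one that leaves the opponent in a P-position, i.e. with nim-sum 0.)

3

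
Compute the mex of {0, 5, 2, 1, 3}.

The values 0, 1, 2, 3 are all present; 4 is the first non-negative integer missing from the set.

4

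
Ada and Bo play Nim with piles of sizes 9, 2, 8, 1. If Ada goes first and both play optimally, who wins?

Ada wins

Nim-sum: 9 XOR 2 XOR 8 XOR 1 = 2.
The nim-sum is 2 ≠ 0, so this is an N-position: the player to move can win; Ada has a winning move.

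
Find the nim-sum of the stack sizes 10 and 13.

In binary:
  1010  (10)
  1101  (13)
  ----
  0111  (7)

7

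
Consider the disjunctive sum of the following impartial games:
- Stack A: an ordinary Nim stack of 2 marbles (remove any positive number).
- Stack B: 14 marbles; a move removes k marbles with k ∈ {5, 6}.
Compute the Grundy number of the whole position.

2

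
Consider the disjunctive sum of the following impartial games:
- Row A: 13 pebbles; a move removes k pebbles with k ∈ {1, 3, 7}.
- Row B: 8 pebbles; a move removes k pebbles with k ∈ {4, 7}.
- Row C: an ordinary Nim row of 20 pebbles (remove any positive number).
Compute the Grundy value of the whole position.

23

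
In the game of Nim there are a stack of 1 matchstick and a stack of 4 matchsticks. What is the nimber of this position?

Nim-sum: 1 XOR 4 = 5.

5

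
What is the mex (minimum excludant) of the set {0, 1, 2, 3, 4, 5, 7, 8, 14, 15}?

The values 0, 1, 2, 3, 4, 5 are all present; 6 is the first non-negative integer missing from the set.

6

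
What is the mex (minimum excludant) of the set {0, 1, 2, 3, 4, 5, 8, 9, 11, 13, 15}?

6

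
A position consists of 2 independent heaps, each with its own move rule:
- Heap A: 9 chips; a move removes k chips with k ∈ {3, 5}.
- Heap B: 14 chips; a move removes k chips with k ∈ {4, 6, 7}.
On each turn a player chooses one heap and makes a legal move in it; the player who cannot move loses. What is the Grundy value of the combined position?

Build the Grundy sequence for heap A with g(k) = mex{g(k−s) : s ∈ {3, 5}, s ≤ k}:
k:     0  1  2  3  4  5  6  7  8  9
g(k):  0  0  0  1  1  1  2  2  0  0
So g(9) = 0.
Grundy values for heap B (subtraction set {4, 6, 7}):
g(0) = mex{} = 0
g(1) = mex{} = 0
g(2) = mex{} = 0
g(3) = mex{} = 0
g(4) = mex{0} = 1
g(5) = mex{0} = 1
g(6) = mex{0} = 1
g(7) = mex{0} = 1
g(8) = mex{0,1} = 2
g(9) = mex{0,1} = 2
g(10) = mex{0,1} = 2
g(11) = mex{1} = 0
g(12) = mex{1,2} = 0
g(13) = mex{1,2} = 0
g(14) = mex{1,2} = 0
So g(14) = 0.
The value of a disjunctive sum is the nim-sum of the parts.
Combined value = 0 ⊕ 0 = 0.

0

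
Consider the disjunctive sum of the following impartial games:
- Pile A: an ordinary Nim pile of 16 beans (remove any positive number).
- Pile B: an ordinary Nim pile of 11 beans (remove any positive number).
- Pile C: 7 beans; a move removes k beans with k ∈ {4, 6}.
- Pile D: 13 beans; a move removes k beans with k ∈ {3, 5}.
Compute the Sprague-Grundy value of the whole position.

Pile A is a plain Nim pile of size 16, so its Grundy value is 16.
Pile B is a plain Nim pile of size 11, so its Grundy value is 11.
For pile C, compute g(0), g(1), … with moves {4, 6}:
g(0) = mex{} = 0
g(1) = mex{} = 0
g(2) = mex{} = 0
g(3) = mex{} = 0
g(4) = mex{0} = 1
g(5) = mex{0} = 1
g(6) = mex{0} = 1
g(7) = mex{0} = 1
So g(7) = 1.
For pile D, compute g(0), g(1), … with moves {3, 5}:
g(0) = mex{} = 0
g(1) = mex{} = 0
g(2) = mex{} = 0
g(3) = mex{0} = 1
g(4) = mex{0} = 1
g(5) = mex{0} = 1
g(6) = mex{0,1} = 2
g(7) = mex{0,1} = 2
g(8) = mex{1} = 0
g(9) = mex{1,2} = 0
g(10) = mex{1,2} = 0
g(11) = mex{0,2} = 1
g(12) = mex{0,2} = 1
g(13) = mex{0} = 1
So g(13) = 1.
By the Sprague-Grundy theorem, the Grundy value of a sum of independent games is the XOR of the component values.
Combined value = 16 ⊕ 11 ⊕ 1 ⊕ 1 = 27.

27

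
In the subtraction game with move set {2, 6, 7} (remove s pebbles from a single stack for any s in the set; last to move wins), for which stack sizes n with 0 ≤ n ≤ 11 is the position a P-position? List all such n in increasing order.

Compute g(0), g(1), … for moves {2, 6, 7}:
k:     0  1  2  3  4  5  6  7  8  9 10 11
g(k):  0  0  1  1  0  0  1  1  2  0  3  1
The P-positions (g = 0) in 0..11 are 0, 1, 4, 5, 9.

0, 1, 4, 5, 9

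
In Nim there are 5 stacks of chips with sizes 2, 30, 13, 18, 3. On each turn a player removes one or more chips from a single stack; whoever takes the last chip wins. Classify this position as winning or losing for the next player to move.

In binary:
  00010  (2)
  11110  (30)
  01101  (13)
  10010  (18)
  00011  (3)
  -----
  00000  (0)
The nim-sum is 0, so this is a P-position: the player to move is in a losing position under optimal play.

Losing position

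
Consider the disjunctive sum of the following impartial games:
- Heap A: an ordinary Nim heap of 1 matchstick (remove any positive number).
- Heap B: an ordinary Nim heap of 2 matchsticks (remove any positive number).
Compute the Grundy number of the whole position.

Heap A is a plain Nim heap of size 1, so its Grundy value is 1.
Heap B is a plain Nim heap of size 2, so its Grundy value is 2.
By the Sprague-Grundy theorem, the Grundy value of a sum of independent games is the XOR of the component values.
Combined value = 1 ⊕ 2 = 3.

3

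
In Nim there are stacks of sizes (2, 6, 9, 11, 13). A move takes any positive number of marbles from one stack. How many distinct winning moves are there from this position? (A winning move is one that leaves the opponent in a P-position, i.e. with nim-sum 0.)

Bitwise XOR of the heap sizes:
  0010  (2)
  0110  (6)
  1001  (9)
  1011  (11)
  1101  (13)
  ----
  1011  (11)
The overall nim-sum is X = 11. A stack of size p has a winning move iff p XOR X < p (reduce it to p XOR X).
  2: 2 XOR 11 = 9 ≥ 2 — no move.
  6: 6 XOR 11 = 13 ≥ 6 — no move.
  9: 9 XOR 11 = 2 < 9 — winning move (to 2).
  11: 11 XOR 11 = 0 < 11 — winning move (to 0).
  13: 13 XOR 11 = 6 < 13 — winning move (to 6).
That gives 3 winning moves.

3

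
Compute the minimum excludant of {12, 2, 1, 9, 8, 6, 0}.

3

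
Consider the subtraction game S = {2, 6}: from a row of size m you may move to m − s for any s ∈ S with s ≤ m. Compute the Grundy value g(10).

Build the Grundy sequence with g(k) = mex{g(k−s) : s ∈ {2, 6}, s ≤ k}:
k:     0  1  2  3  4  5  6  7  8  9 10
g(k):  0  0  1  1  0  0  1  1  0  0  1
So g(10) = 1.

1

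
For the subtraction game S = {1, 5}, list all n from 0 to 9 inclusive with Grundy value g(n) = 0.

0, 2, 4, 6, 8

Build the Grundy sequence with g(k) = mex{g(k−s) : s ∈ {1, 5}, s ≤ k}:
k:     0  1  2  3  4  5  6  7  8  9
g(k):  0  1  0  1  0  1  0  1  0  1
The P-positions (g = 0) in 0..9 are 0, 2, 4, 6, 8.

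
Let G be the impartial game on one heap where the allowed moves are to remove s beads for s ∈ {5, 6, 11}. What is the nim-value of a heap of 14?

2

Compute g(0), g(1), … for moves {5, 6, 11}:
k:     0  1  2  3  4  5  6  7  8  9 10 11 12 13 14
g(k):  0  0  0  0  0  1  1  1  1  1  2  2  2  2  2
So g(14) = 2.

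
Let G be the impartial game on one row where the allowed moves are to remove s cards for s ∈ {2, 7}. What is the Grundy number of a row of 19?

0

Compute g(0), g(1), … for moves {2, 7}:
k:     0  1  2  3  4  5  6  7  8  9 10 11 12 13 14 15 16 17 18 19
g(k):  0  0  1  1  0  0  1  1  2  0  0  1  1  0  0  1  1  2  0  0
So g(19) = 0.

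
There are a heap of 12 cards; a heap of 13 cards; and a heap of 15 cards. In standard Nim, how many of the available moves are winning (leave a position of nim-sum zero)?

3

Compute the nim-sum pairwise:
12 XOR 13 = 1
1 XOR 15 = 14
The overall nim-sum is X = 14. A heap of size p has a winning move iff p XOR X < p (reduce it to p XOR X).
  12: 12 XOR 14 = 2 < 12 — winning move (to 2).
  13: 13 XOR 14 = 3 < 13 — winning move (to 3).
  15: 15 XOR 14 = 1 < 15 — winning move (to 1).
That gives 3 winning moves.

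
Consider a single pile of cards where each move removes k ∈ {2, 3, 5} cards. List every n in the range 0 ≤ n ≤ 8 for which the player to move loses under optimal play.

0, 1, 7, 8

Grundy values for subtraction set {2, 3, 5}:
g(0) = mex{} = 0
g(1) = mex{} = 0
g(2) = mex{0} = 1
g(3) = mex{0} = 1
g(4) = mex{0,1} = 2
g(5) = mex{0,1} = 2
g(6) = mex{0,1,2} = 3
g(7) = mex{1,2} = 0
g(8) = mex{1,2,3} = 0
The P-positions (g = 0) in 0..8 are 0, 1, 7, 8.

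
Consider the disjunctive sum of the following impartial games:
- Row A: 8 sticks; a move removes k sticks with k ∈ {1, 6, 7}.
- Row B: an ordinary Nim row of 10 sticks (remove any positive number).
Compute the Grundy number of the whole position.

Build the Grundy sequence for row A with g(k) = mex{g(k−s) : s ∈ {1, 6, 7}, s ≤ k}:
k:     0  1  2  3  4  5  6  7  8
g(k):  0  1  0  1  0  1  2  3  2
So g(8) = 2.
Row B is a plain Nim row of size 10, so its Grundy value is 10.
The value of a disjunctive sum is the nim-sum of the parts.
Combined value = 2 XOR 10 = 8.

8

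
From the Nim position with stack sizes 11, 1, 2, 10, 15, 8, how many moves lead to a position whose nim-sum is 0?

1

Bitwise XOR of the heap sizes:
  1011  (11)
  0001  (1)
  0010  (2)
  1010  (10)
  1111  (15)
  1000  (8)
  ----
  0101  (5)
The overall nim-sum is X = 5. A stack of size p has a winning move iff p XOR X < p (reduce it to p XOR X).
  11: 11 XOR 5 = 14 ≥ 11 — no move.
  1: 1 XOR 5 = 4 ≥ 1 — no move.
  2: 2 XOR 5 = 7 ≥ 2 — no move.
  10: 10 XOR 5 = 15 ≥ 10 — no move.
  15: 15 XOR 5 = 10 < 15 — winning move (to 10).
  8: 8 XOR 5 = 13 ≥ 8 — no move.
That gives 1 winning move.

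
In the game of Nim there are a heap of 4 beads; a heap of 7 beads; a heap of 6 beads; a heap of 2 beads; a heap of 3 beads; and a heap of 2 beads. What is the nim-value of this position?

6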